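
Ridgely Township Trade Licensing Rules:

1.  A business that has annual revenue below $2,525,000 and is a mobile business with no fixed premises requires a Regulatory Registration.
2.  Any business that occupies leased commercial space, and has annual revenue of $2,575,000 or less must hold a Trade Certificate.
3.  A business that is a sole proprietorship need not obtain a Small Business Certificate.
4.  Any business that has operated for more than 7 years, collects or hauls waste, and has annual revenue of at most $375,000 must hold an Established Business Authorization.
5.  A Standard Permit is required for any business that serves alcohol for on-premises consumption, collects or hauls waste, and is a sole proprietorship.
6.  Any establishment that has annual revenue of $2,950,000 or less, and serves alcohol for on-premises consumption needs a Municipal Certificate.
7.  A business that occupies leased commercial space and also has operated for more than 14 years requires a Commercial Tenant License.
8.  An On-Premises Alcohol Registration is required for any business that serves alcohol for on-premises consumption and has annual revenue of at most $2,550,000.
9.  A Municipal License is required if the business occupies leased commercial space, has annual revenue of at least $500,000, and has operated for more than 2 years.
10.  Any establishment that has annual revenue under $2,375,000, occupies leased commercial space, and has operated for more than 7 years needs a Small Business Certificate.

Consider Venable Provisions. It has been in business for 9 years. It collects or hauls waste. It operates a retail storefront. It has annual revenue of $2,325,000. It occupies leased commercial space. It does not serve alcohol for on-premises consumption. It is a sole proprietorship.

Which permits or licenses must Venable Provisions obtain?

Municipal License, Trade Certificate

1. revenue $2,325,000 < $2,525,000; occupies leased commercial space (not: is a mobile business with no fixed premises) → Regulatory Registration not required.
2. occupies leased commercial space; revenue $2,325,000 ≤ $2,575,000 → Trade Certificate required.
3. is a sole proprietorship → exempt from Small Business Certificate.
4. years in business 9 > 7; collects or hauls waste; revenue $2,325,000 > $375,000 → Established Business Authorization not required.
5. does not serve alcohol for on-premises consumption; collects or hauls waste; is a sole proprietorship → Standard Permit not required.
6. revenue $2,325,000 ≤ $2,950,000; does not serve alcohol for on-premises consumption → Municipal Certificate not required.
7. occupies leased commercial space; years in business 9 ≤ 14 → Commercial Tenant License not required.
8. does not serve alcohol for on-premises consumption; revenue $2,325,000 ≤ $2,550,000 → On-Premises Alcohol Registration not required.
9. occupies leased commercial space; revenue $2,325,000 ≥ $500,000; years in business 9 > 2 → Municipal License required.
10. revenue $2,325,000 < $2,375,000; occupies leased commercial space; years in business 9 > 7 → Small Business Certificate required.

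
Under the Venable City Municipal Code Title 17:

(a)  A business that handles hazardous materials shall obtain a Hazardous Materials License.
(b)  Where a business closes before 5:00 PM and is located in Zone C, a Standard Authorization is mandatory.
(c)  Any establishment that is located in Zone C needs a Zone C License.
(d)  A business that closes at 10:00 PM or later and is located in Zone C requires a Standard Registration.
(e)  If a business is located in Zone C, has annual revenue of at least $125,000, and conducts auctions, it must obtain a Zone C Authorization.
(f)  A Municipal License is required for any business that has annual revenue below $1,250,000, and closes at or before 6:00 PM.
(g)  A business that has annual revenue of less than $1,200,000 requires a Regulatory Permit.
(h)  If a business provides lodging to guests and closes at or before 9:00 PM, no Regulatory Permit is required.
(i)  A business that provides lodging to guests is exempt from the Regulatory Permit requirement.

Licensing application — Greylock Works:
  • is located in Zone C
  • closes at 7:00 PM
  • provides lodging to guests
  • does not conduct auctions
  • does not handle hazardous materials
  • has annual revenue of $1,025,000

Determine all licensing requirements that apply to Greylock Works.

(a) does not handle hazardous materials → Hazardous Materials License not required.
(b) closes 7:00 PM, after 5:00 PM; is located in Zone C → Standard Authorization not required.
(c) is located in Zone C → Zone C License required.
(d) closes 7:00 PM, at/before 10:00 PM; is located in Zone C → Standard Registration not required.
(e) is located in Zone C; revenue $1,025,000 ≥ $125,000; does not conduct auctions → Zone C Authorization not required.
(f) revenue $1,025,000 < $1,250,000; closes 7:00 PM, after 6:00 PM → Municipal License not required.
(g) revenue $1,025,000 < $1,200,000 → Regulatory Permit required.
(h) provides lodging to guests; closes 7:00 PM, at/before 9:00 PM → exempt from Regulatory Permit.
(i) provides lodging to guests → exempt from Regulatory Permit.

Zone C License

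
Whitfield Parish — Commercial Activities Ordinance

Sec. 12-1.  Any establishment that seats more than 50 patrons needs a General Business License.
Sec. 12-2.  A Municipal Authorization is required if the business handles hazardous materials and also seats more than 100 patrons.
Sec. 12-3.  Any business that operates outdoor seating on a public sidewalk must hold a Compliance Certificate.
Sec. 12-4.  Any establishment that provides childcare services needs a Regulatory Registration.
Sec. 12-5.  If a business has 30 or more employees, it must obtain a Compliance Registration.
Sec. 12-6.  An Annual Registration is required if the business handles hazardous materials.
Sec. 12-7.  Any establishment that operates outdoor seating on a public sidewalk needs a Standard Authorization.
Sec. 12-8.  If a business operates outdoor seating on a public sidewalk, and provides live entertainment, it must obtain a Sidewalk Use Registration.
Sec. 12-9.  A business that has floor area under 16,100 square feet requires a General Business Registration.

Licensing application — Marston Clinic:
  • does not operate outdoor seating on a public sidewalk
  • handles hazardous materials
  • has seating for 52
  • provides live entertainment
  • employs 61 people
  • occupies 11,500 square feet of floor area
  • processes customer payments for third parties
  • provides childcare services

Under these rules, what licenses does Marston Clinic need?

Annual Registration, Compliance Registration, General Business License, General Business Registration, Regulatory Registration

Sec. 12-1. seating 52 > 50 → General Business License required.
Sec. 12-2. handles hazardous materials; seating 52 ≤ 100 → Municipal Authorization not required.
Sec. 12-3. does not operate outdoor seating on a public sidewalk → Compliance Certificate not required.
Sec. 12-4. provides childcare services → Regulatory Registration required.
Sec. 12-5. employees 61 ≥ 30 → Compliance Registration required.
Sec. 12-6. handles hazardous materials → Annual Registration required.
Sec. 12-7. does not operate outdoor seating on a public sidewalk → Standard Authorization not required.
Sec. 12-8. does not operate outdoor seating on a public sidewalk; provides live entertainment → Sidewalk Use Registration not required.
Sec. 12-9. floor area 11,500 square feet < 16,100 square feet → General Business Registration required.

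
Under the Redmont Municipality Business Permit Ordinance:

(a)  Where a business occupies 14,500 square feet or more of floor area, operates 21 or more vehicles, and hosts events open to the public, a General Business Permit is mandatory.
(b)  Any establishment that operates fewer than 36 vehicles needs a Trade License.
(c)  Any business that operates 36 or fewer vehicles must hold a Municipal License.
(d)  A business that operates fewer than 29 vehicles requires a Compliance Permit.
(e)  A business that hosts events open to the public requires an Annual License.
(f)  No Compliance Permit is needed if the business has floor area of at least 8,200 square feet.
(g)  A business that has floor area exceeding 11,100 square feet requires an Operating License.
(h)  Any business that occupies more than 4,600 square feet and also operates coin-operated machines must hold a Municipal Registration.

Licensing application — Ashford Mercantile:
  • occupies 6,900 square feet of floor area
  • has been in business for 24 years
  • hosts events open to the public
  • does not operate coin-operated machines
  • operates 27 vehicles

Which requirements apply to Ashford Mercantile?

Annual License, Compliance Permit, Municipal License, Trade License

(a) floor area 6,900 square feet < 14,500 square feet; vehicles 27 ≥ 21; hosts events open to the public → General Business Permit not required.
(b) vehicles 27 < 36 → Trade License required.
(c) vehicles 27 ≤ 36 → Municipal License required.
(d) vehicles 27 < 29 → Compliance Permit required.
(e) hosts events open to the public → Annual License required.
(f) floor area 6,900 square feet < 8,200 square feet → Compliance Permit exemption does not apply.
(g) floor area 6,900 square feet ≤ 11,100 square feet → Operating License not required.
(h) floor area 6,900 square feet > 4,600 square feet; does not operate coin-operated machines → Municipal Registration not required.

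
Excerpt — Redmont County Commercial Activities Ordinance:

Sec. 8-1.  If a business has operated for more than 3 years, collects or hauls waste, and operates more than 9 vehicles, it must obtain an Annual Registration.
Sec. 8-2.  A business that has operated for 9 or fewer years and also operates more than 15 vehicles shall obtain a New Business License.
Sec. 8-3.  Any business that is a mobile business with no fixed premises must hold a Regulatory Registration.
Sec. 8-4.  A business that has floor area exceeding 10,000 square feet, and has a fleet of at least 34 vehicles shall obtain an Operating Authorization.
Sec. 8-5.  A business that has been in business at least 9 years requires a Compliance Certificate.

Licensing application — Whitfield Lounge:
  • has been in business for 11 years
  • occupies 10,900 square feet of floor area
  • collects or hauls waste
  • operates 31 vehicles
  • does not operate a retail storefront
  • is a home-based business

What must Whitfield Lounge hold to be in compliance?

Sec. 8-1. years in business 11 > 3; collects or hauls waste; vehicles 31 > 9 → Annual Registration required.
Sec. 8-2. years in business 11 > 9; vehicles 31 > 15 → New Business License not required.
Sec. 8-3. is a home-based business (not: is a mobile business with no fixed premises) → Regulatory Registration not required.
Sec. 8-4. floor area 10,900 square feet > 10,000 square feet; vehicles 31 < 34 → Operating Authorization not required.
Sec. 8-5. years in business 11 ≥ 9 → Compliance Certificate required.

Annual Registration, Compliance Certificate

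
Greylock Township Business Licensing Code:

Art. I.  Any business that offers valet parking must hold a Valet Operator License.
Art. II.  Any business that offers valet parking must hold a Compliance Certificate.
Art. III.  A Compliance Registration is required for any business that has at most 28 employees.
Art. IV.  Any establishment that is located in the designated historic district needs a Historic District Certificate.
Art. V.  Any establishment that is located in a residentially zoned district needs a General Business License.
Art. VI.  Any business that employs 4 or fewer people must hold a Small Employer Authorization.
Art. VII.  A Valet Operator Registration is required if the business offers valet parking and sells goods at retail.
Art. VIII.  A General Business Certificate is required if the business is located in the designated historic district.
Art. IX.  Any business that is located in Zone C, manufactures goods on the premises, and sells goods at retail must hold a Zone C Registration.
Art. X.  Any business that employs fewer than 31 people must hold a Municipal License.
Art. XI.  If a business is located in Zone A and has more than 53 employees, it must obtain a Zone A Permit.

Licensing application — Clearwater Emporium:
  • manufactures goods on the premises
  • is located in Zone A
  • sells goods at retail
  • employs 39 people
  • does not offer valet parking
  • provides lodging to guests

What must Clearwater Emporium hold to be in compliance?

Art. I. does not offer valet parking → Valet Operator License not required.
Art. II. does not offer valet parking → Compliance Certificate not required.
Art. III. employees 39 > 28 → Compliance Registration not required.
Art. IV. is located in Zone A (not: is located in the designated historic district) → Historic District Certificate not required.
Art. V. is located in Zone A (not: is located in a residentially zoned district) → General Business License not required.
Art. VI. employees 39 > 4 → Small Employer Authorization not required.
Art. VII. does not offer valet parking; sells goods at retail → Valet Operator Registration not required.
Art. VIII. is located in Zone A (not: is located in the designated historic district) → General Business Certificate not required.
Art. IX. is located in Zone A (not: is located in Zone C); manufactures goods on the premises; sells goods at retail → Zone C Registration not required.
Art. X. employees 39 ≥ 31 → Municipal License not required.
Art. XI. is located in Zone A; employees 39 ≤ 53 → Zone A Permit not required.

None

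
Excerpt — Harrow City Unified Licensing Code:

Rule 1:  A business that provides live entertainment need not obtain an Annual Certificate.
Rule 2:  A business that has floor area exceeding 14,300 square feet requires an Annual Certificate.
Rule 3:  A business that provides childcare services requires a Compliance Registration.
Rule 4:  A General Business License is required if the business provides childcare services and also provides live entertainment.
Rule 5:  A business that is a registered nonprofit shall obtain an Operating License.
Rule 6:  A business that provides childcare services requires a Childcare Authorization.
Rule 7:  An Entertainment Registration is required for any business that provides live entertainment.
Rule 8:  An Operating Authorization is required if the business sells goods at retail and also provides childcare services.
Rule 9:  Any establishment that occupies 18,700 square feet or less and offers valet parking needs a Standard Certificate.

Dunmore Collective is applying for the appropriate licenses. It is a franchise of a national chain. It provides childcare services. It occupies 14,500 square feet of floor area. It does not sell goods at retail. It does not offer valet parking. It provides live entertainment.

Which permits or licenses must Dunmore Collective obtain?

Rule 1: provides live entertainment → exempt from Annual Certificate.
Rule 2: floor area 14,500 square feet > 14,300 square feet → Annual Certificate required.
Rule 3: provides childcare services → Compliance Registration required.
Rule 4: provides childcare services; provides live entertainment → General Business License required.
Rule 5: is a franchise of a national chain (not: is a registered nonprofit) → Operating License not required.
Rule 6: provides childcare services → Childcare Authorization required.
Rule 7: provides live entertainment → Entertainment Registration required.
Rule 8: does not sell goods at retail; provides childcare services → Operating Authorization not required.
Rule 9: floor area 14,500 square feet ≤ 18,700 square feet; does not offer valet parking → Standard Certificate not required.

Childcare Authorization, Compliance Registration, Entertainment Registration, General Business License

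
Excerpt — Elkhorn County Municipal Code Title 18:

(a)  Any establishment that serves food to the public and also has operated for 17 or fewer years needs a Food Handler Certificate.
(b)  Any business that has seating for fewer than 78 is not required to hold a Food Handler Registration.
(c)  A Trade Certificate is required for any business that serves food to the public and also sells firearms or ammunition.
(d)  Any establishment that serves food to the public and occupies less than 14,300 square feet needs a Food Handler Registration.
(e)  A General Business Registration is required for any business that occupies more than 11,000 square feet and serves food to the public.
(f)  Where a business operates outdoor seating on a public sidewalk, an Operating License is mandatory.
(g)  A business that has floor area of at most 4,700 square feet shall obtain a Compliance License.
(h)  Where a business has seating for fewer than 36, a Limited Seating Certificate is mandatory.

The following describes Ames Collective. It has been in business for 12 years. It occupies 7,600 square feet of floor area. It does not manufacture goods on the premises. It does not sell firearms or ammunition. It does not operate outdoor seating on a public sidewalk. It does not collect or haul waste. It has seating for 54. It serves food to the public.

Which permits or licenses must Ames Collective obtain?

Food Handler Certificate

(a) serves food to the public; years in business 12 ≤ 17 → Food Handler Certificate required.
(b) seating 54 < 78 → exempt from Food Handler Registration.
(c) serves food to the public; does not sell firearms or ammunition → Trade Certificate not required.
(d) serves food to the public; floor area 7,600 square feet < 14,300 square feet → Food Handler Registration required.
(e) floor area 7,600 square feet ≤ 11,000 square feet; serves food to the public → General Business Registration not required.
(f) does not operate outdoor seating on a public sidewalk → Operating License not required.
(g) floor area 7,600 square feet > 4,700 square feet → Compliance License not required.
(h) seating 54 ≥ 36 → Limited Seating Certificate not required.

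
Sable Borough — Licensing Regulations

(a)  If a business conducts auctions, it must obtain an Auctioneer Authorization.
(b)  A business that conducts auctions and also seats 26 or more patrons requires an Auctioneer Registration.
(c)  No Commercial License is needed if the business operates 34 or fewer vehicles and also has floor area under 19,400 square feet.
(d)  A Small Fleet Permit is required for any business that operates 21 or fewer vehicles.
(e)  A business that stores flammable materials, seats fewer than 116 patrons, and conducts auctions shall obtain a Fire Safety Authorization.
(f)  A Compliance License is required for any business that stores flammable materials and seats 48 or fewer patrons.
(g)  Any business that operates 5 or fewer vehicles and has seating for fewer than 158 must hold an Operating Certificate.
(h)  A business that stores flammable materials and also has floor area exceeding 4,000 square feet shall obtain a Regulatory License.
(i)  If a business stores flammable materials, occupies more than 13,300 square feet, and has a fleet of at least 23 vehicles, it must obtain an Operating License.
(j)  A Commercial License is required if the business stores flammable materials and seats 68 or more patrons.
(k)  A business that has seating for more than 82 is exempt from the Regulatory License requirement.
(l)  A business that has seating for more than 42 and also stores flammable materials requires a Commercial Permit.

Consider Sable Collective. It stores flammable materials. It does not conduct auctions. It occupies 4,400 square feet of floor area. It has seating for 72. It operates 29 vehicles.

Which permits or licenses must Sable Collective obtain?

(a) does not conduct auctions → Auctioneer Authorization not required.
(b) does not conduct auctions; seating 72 ≥ 26 → Auctioneer Registration not required.
(c) vehicles 29 ≤ 34; floor area 4,400 square feet < 19,400 square feet → exempt from Commercial License.
(d) vehicles 29 > 21 → Small Fleet Permit not required.
(e) stores flammable materials; seating 72 < 116; does not conduct auctions → Fire Safety Authorization not required.
(f) stores flammable materials; seating 72 > 48 → Compliance License not required.
(g) vehicles 29 > 5; seating 72 < 158 → Operating Certificate not required.
(h) stores flammable materials; floor area 4,400 square feet > 4,000 square feet → Regulatory License required.
(i) stores flammable materials; floor area 4,400 square feet ≤ 13,300 square feet; vehicles 29 ≥ 23 → Operating License not required.
(j) stores flammable materials; seating 72 ≥ 68 → Commercial License required.
(k) seating 72 ≤ 82 → Regulatory License exemption does not apply.
(l) seating 72 > 42; stores flammable materials → Commercial Permit required.

Commercial Permit, Regulatory License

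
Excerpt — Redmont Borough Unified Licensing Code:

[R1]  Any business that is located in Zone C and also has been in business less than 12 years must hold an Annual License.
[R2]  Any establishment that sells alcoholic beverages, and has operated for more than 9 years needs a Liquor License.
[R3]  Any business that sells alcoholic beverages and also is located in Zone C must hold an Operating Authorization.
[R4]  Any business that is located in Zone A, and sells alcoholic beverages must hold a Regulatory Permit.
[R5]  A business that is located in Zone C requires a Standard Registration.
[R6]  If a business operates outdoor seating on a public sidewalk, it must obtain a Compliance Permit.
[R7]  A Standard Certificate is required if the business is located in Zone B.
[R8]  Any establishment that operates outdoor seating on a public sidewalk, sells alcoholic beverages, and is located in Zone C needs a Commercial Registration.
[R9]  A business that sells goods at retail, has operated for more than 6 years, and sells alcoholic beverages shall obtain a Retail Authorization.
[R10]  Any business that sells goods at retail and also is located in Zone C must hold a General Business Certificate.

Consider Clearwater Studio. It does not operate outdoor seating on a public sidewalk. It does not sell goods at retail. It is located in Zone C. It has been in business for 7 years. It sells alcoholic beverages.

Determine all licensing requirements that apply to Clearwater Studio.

[R1] is located in Zone C; years in business 7 < 12 → Annual License required.
[R2] sells alcoholic beverages; years in business 7 ≤ 9 → Liquor License not required.
[R3] sells alcoholic beverages; is located in Zone C → Operating Authorization required.
[R4] is located in Zone C (not: is located in Zone A); sells alcoholic beverages → Regulatory Permit not required.
[R5] is located in Zone C → Standard Registration required.
[R6] does not operate outdoor seating on a public sidewalk → Compliance Permit not required.
[R7] is located in Zone C (not: is located in Zone B) → Standard Certificate not required.
[R8] does not operate outdoor seating on a public sidewalk; sells alcoholic beverages; is located in Zone C → Commercial Registration not required.
[R9] does not sell goods at retail; years in business 7 > 6; sells alcoholic beverages → Retail Authorization not required.
[R10] does not sell goods at retail; is located in Zone C → General Business Certificate not required.

Annual License, Operating Authorization, Standard Registration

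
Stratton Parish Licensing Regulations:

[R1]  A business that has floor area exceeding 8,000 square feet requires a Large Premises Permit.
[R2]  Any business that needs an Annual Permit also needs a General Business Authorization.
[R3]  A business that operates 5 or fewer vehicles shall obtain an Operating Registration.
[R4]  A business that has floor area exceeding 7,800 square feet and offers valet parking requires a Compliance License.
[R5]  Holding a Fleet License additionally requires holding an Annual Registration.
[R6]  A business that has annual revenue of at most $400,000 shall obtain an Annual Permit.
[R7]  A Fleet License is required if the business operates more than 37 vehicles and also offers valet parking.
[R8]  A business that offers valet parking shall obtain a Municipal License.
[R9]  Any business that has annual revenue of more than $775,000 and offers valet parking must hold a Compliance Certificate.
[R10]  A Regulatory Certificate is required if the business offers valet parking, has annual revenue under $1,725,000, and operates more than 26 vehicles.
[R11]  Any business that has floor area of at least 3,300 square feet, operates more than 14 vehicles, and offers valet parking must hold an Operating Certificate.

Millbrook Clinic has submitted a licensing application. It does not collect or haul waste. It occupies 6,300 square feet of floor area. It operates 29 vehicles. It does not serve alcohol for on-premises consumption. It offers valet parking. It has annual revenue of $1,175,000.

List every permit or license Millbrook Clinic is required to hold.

[R1] floor area 6,300 square feet ≤ 8,000 square feet → Large Premises Permit not required.
[R2] Annual Permit is not required → no effect.
[R3] vehicles 29 > 5 → Operating Registration not required.
[R4] floor area 6,300 square feet ≤ 7,800 square feet; offers valet parking → Compliance License not required.
[R5] Fleet License is not required → no effect.
[R6] revenue $1,175,000 > $400,000 → Annual Permit not required.
[R7] vehicles 29 ≤ 37; offers valet parking → Fleet License not required.
[R8] offers valet parking → Municipal License required.
[R9] revenue $1,175,000 > $775,000; offers valet parking → Compliance Certificate required.
[R10] offers valet parking; revenue $1,175,000 < $1,725,000; vehicles 29 > 26 → Regulatory Certificate required.
[R11] floor area 6,300 square feet ≥ 3,300 square feet; vehicles 29 > 14; offers valet parking → Operating Certificate required.

Compliance Certificate, Municipal License, Operating Certificate, Regulatory Certificate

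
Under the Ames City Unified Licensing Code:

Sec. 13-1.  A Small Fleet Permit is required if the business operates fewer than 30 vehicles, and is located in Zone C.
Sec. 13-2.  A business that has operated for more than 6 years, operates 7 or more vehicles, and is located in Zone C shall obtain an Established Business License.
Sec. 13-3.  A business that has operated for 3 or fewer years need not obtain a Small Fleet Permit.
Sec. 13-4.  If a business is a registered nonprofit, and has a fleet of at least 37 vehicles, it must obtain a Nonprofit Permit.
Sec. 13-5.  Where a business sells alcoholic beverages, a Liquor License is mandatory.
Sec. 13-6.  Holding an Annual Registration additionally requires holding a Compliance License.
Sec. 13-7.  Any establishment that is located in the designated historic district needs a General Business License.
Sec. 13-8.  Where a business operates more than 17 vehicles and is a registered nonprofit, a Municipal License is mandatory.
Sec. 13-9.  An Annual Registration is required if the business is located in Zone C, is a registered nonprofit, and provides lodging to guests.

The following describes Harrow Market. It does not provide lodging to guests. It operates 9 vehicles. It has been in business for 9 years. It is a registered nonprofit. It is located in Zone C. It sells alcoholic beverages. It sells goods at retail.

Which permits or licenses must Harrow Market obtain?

Sec. 13-1. vehicles 9 < 30; is located in Zone C → Small Fleet Permit required.
Sec. 13-2. years in business 9 > 6; vehicles 9 ≥ 7; is located in Zone C → Established Business License required.
Sec. 13-3. years in business 9 > 3 → Small Fleet Permit exemption does not apply.
Sec. 13-4. is a registered nonprofit; vehicles 9 < 37 → Nonprofit Permit not required.
Sec. 13-5. sells alcoholic beverages → Liquor License required.
Sec. 13-6. Annual Registration is not required → no effect.
Sec. 13-7. is located in Zone C (not: is located in the designated historic district) → General Business License not required.
Sec. 13-8. vehicles 9 ≤ 17; is a registered nonprofit → Municipal License not required.
Sec. 13-9. is located in Zone C; is a registered nonprofit; does not provide lodging to guests → Annual Registration not required.

Established Business License, Liquor License, Small Fleet Permit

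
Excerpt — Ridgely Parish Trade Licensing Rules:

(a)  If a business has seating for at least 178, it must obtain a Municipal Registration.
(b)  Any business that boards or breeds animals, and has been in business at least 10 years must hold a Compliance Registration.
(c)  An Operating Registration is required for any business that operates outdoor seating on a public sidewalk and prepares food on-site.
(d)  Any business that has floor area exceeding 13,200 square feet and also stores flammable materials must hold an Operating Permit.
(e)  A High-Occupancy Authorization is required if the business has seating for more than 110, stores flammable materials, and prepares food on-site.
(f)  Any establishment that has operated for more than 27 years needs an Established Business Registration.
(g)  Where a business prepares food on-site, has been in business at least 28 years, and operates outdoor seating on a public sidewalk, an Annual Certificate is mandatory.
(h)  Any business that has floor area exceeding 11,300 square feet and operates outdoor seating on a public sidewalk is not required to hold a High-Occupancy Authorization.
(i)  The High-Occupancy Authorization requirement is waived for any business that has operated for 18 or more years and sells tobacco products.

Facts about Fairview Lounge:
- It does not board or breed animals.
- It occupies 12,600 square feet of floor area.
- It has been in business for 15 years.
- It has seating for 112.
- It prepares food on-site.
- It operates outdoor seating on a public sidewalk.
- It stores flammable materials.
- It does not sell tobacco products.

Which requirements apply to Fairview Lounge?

(a) seating 112 < 178 → Municipal Registration not required.
(b) does not board or breed animals; years in business 15 ≥ 10 → Compliance Registration not required.
(c) operates outdoor seating on a public sidewalk; prepares food on-site → Operating Registration required.
(d) floor area 12,600 square feet ≤ 13,200 square feet; stores flammable materials → Operating Permit not required.
(e) seating 112 > 110; stores flammable materials; prepares food on-site → High-Occupancy Authorization required.
(f) years in business 15 ≤ 27 → Established Business Registration not required.
(g) prepares food on-site; years in business 15 < 28; operates outdoor seating on a public sidewalk → Annual Certificate not required.
(h) floor area 12,600 square feet > 11,300 square feet; operates outdoor seating on a public sidewalk → exempt from High-Occupancy Authorization.
(i) years in business 15 < 18; does not sell tobacco products → High-Occupancy Authorization exemption does not apply.

Operating Registration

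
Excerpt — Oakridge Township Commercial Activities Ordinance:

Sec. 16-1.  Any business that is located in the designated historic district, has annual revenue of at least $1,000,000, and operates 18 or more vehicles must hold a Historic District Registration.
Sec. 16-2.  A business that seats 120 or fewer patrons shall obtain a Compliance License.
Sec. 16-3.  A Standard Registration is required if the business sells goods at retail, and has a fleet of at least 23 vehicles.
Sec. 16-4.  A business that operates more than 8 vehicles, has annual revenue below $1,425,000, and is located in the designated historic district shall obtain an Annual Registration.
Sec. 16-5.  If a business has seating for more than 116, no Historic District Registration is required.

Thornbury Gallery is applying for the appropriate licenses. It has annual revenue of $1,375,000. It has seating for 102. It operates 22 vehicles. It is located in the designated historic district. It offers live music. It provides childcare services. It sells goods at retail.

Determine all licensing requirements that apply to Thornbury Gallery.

Sec. 16-1. is located in the designated historic district; revenue $1,375,000 ≥ $1,000,000; vehicles 22 ≥ 18 → Historic District Registration required.
Sec. 16-2. seating 102 ≤ 120 → Compliance License required.
Sec. 16-3. sells goods at retail; vehicles 22 < 23 → Standard Registration not required.
Sec. 16-4. vehicles 22 > 8; revenue $1,375,000 < $1,425,000; is located in the designated historic district → Annual Registration required.
Sec. 16-5. seating 102 ≤ 116 → Historic District Registration exemption does not apply.

Annual Registration, Compliance License, Historic District Registration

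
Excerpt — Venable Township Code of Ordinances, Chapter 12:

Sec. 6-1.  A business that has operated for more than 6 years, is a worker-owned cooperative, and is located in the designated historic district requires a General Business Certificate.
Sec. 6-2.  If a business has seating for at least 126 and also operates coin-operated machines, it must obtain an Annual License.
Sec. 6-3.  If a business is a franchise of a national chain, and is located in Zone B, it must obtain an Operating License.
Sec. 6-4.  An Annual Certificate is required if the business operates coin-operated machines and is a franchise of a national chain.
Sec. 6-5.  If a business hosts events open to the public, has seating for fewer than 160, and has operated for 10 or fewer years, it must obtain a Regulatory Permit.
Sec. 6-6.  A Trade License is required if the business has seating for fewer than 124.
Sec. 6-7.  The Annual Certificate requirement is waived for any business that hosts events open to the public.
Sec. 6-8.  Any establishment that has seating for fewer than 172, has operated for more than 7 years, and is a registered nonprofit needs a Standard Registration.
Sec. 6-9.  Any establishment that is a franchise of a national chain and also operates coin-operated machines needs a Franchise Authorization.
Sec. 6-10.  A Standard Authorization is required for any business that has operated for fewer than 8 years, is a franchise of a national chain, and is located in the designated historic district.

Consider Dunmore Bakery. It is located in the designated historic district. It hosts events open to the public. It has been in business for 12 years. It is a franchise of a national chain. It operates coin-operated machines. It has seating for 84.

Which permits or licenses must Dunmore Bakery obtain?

Sec. 6-1. years in business 12 > 6; is a franchise of a national chain (not: is a worker-owned cooperative); is located in the designated historic district → General Business Certificate not required.
Sec. 6-2. seating 84 < 126; operates coin-operated machines → Annual License not required.
Sec. 6-3. is a franchise of a national chain; is located in the designated historic district (not: is located in Zone B) → Operating License not required.
Sec. 6-4. operates coin-operated machines; is a franchise of a national chain → Annual Certificate required.
Sec. 6-5. hosts events open to the public; seating 84 < 160; years in business 12 > 10 → Regulatory Permit not required.
Sec. 6-6. seating 84 < 124 → Trade License required.
Sec. 6-7. hosts events open to the public → exempt from Annual Certificate.
Sec. 6-8. seating 84 < 172; years in business 12 > 7; is a franchise of a national chain (not: is a registered nonprofit) → Standard Registration not required.
Sec. 6-9. is a franchise of a national chain; operates coin-operated machines → Franchise Authorization required.
Sec. 6-10. years in business 12 ≥ 8; is a franchise of a national chain; is located in the designated historic district → Standard Authorization not required.

Franchise Authorization, Trade License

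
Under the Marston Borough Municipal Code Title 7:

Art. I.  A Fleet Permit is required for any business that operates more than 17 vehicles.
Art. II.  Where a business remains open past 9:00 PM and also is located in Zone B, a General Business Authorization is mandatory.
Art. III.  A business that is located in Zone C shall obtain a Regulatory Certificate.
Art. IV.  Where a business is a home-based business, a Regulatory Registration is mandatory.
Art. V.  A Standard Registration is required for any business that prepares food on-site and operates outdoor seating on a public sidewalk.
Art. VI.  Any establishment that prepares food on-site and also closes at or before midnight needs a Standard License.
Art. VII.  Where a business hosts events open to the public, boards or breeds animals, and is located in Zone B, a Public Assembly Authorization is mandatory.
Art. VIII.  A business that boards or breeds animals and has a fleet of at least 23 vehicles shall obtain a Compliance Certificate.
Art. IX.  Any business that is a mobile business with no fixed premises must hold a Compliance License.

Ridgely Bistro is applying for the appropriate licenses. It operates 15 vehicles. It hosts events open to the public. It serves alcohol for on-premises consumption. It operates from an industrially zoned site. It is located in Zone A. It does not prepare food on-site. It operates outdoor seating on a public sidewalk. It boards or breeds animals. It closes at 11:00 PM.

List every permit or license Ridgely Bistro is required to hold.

None

Art. I. vehicles 15 ≤ 17 → Fleet Permit not required.
Art. II. closes 11:00 PM, after 9:00 PM; is located in Zone A (not: is located in Zone B) → General Business Authorization not required.
Art. III. is located in Zone A (not: is located in Zone C) → Regulatory Certificate not required.
Art. IV. operates from an industrially zoned site (not: is a home-based business) → Regulatory Registration not required.
Art. V. does not prepare food on-site; operates outdoor seating on a public sidewalk → Standard Registration not required.
Art. VI. does not prepare food on-site; closes 11:00 PM, at/before midnight → Standard License not required.
Art. VII. hosts events open to the public; boards or breeds animals; is located in Zone A (not: is located in Zone B) → Public Assembly Authorization not required.
Art. VIII. boards or breeds animals; vehicles 15 < 23 → Compliance Certificate not required.
Art. IX. operates from an industrially zoned site (not: is a mobile business with no fixed premises) → Compliance License not required.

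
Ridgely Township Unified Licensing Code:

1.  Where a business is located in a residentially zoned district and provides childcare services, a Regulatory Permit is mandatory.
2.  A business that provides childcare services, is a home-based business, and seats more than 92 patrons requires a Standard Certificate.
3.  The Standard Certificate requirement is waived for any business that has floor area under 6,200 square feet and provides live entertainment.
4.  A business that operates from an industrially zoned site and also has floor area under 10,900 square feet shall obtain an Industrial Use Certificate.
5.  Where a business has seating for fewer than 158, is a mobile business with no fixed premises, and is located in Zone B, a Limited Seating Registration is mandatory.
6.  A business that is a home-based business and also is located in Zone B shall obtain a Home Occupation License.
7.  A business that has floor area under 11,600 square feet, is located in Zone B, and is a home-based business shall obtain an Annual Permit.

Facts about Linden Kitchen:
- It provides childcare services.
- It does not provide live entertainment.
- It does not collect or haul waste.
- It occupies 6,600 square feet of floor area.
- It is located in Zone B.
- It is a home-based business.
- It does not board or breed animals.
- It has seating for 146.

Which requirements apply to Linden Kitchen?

1. is located in Zone B (not: is located in a residentially zoned district); provides childcare services → Regulatory Permit not required.
2. provides childcare services; is a home-based business; seating 146 > 92 → Standard Certificate required.
3. floor area 6,600 square feet ≥ 6,200 square feet; does not provide live entertainment → Standard Certificate exemption does not apply.
4. is a home-based business (not: operates from an industrially zoned site); floor area 6,600 square feet < 10,900 square feet → Industrial Use Certificate not required.
5. seating 146 < 158; is a home-based business (not: is a mobile business with no fixed premises); is located in Zone B → Limited Seating Registration not required.
6. is a home-based business; is located in Zone B → Home Occupation License required.
7. floor area 6,600 square feet < 11,600 square feet; is located in Zone B; is a home-based business → Annual Permit required.

Annual Permit, Home Occupation License, Standard Certificate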